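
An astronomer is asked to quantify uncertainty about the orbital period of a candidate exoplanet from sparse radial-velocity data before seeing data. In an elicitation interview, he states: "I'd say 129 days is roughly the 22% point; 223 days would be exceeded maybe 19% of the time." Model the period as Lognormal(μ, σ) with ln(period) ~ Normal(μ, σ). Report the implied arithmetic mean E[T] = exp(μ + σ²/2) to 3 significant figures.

E[T] ≈ 176 days

If T ~ Lognormal(μ,σ) then ln T ~ Normal(μ,σ), so the p-quantile of ln T is μ + z_p·σ.
ln(129) = 4.86 and ln(223) = 5.407; z_{0.22} = -0.7722, z_{0.81} = 0.8779.
σ = (5.407 − 4.86)/(0.8779 − (-0.7722)) = 0.332.
μ = 4.86 − (-0.7722)·0.332 = 5.116.
E[T] = exp(μ + σ²/2) = exp(5.116 + 0.0550) = 176 days.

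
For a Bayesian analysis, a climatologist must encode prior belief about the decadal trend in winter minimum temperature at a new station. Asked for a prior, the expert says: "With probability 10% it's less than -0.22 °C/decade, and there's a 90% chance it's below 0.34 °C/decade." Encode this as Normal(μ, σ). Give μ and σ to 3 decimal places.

μ = 0.060, σ = 0.218

The p-quantile of Normal(μ,σ) is μ + z_p·σ, with z_{0.1} = -1.282 and z_{0.9} = 1.282.
Eliminate σ: μ = (z₂·x₁ − z₁·x₂)/(z₂ − z₁) = (1.282·-0.22 − (-1.282)·0.34)/2.563 = 0.060.
Then σ = (x₂ − x₁)/(z₂ − z₁) = (0.34 − -0.22)/2.563 = 0.218.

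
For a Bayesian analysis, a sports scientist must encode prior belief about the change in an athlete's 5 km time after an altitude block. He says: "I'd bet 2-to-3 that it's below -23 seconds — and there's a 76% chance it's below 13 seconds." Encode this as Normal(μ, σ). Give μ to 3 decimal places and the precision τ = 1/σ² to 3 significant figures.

μ = -13.496, τ = 0.000711

The p-quantile of Normal(μ,σ) is μ + z_p·σ, with z_{0.4} = -0.2533 and z_{0.76} = 0.7063.
Eliminate σ: μ = (z₂·x₁ − z₁·x₂)/(z₂ − z₁) = (0.7063·-23 − (-0.2533)·13)/0.9596 = -13.496.
Then σ = (x₂ − x₁)/(z₂ − z₁) = (13 − -23)/0.9596 = 37.514.
Precision τ = 1/σ² = 1/37.51² = 0.000711.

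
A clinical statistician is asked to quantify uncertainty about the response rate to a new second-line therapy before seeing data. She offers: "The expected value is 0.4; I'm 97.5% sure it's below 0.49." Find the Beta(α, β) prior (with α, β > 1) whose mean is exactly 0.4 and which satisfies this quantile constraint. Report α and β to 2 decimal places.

With mean 0.4 fixed, write α = 0.4s, β = 0.6s where s = α+β.
Need P(θ < 0.49) = 0.975 under Beta(0.4s, 0.6s). Normal approximation: (q−m)/√(m(1−m)/s) ≈ z_{0.975} = 1.96, so s ≈ 0.4·0.6·(1.96)²/(0.49−0.4)² = 113.8.
At s = 113.8: P(θ<0.49) ≈ 0.974. Adjusting to match 0.975 gives s ≈ 116.58.
So α = 0.4·116.58 ≈ 46.63, β = 0.6·116.58 ≈ 69.95.

α ≈ 46.63, β ≈ 69.95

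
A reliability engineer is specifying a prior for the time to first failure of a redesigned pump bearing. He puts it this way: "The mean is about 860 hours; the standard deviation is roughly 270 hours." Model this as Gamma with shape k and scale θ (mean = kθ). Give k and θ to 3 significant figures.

k ≈ 10.1, θ ≈ 84.8

For Gamma(k, scale θ): mean = kθ, variance = kθ², so CV = 1/√k.
CV = SD/mean = 270/860 = 0.314, hence k = 1/CV² = 10.1.
Then θ = mean/k = 860/10.1 = 84.8.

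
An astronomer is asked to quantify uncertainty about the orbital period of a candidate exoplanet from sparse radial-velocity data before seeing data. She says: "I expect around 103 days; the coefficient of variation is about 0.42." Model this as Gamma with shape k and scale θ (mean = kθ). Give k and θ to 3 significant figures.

For Gamma(k, scale θ): mean = kθ, variance = kθ², so CV = 1/√k.
CV = 0.42, hence k = 1/CV² = 5.67.
Then θ = mean/k = 103/5.67 = 18.2.

k ≈ 5.67, θ ≈ 18.2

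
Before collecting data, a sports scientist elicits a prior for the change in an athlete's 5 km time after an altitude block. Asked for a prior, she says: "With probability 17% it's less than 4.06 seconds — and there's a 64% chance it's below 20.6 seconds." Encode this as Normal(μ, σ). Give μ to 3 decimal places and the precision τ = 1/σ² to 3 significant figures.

μ = 16.083, τ = 0.0063

The p-quantile of Normal(μ,σ) is μ + z_p·σ, with z_{0.17} = -0.9542 and z_{0.64} = 0.3585.
Eliminate σ: μ = (z₂·x₁ − z₁·x₂)/(z₂ − z₁) = (0.3585·4.06 − (-0.9542)·20.6)/1.313 = 16.083.
Then σ = (x₂ − x₁)/(z₂ − z₁) = (20.6 − 4.06)/1.313 = 12.601.
Precision τ = 1/σ² = 1/12.6² = 0.0063.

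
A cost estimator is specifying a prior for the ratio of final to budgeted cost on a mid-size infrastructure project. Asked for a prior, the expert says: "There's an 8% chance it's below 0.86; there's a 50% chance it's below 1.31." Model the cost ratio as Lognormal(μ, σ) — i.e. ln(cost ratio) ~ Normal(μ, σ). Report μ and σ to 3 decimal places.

If T ~ Lognormal(μ,σ) then ln T ~ Normal(μ,σ), so the p-quantile of ln T is μ + z_p·σ.
ln(0.86) = -0.1508 and ln(1.31) = 0.27; z_{0.08} = -1.405, z_{0.5} = 0.
σ = (0.27 − -0.1508)/(0 − (-1.405)) = 0.300.
μ = -0.1508 − (-1.405)·0.300 = 0.270.

μ ≈ 0.270, σ ≈ 0.300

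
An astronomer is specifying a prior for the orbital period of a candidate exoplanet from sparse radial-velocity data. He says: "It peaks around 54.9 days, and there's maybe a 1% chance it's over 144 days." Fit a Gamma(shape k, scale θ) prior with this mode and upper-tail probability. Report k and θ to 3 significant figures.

Gamma(k,θ) with k>1 has mode (k−1)θ, so θ = 54.9/(k−1).
Need P(X < 144) = 0.99 with θ tied to k this way. Start at k = 2, θ = 54.9: P(X<144) ≈ 0.737.
Too low — raise k to concentrate. Iterating converges to k ≈ 5.99.
Then θ = 54.9/(5.99−1) ≈ 11.

k ≈ 5.99, θ ≈ 11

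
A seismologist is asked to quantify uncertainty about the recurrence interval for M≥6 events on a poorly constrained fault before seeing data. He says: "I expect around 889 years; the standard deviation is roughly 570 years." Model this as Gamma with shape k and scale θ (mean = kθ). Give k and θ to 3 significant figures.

For Gamma(k, scale θ): mean = kθ, variance = kθ², so CV = 1/√k.
CV = SD/mean = 570/889 = 0.6412, hence k = 1/CV² = 2.43.
Then θ = mean/k = 889/2.43 = 365.

k ≈ 2.43, θ ≈ 365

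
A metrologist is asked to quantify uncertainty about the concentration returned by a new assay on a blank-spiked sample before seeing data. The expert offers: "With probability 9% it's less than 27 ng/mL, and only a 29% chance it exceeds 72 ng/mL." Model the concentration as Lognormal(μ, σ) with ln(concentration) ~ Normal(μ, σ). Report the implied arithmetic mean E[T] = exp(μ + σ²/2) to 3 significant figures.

If T ~ Lognormal(μ,σ) then ln T ~ Normal(μ,σ), so the p-quantile of ln T is μ + z_p·σ.
ln(27) = 3.296 and ln(72) = 4.277; z_{0.09} = -1.341, z_{0.71} = 0.5534.
σ = (4.277 − 3.296)/(0.5534 − (-1.341)) = 0.518.
μ = 3.296 − (-1.341)·0.518 = 3.990.
E[T] = exp(μ + σ²/2) = exp(3.990 + 0.1341) = 61.8 ng/mL.

E[T] ≈ 61.8 ng/mL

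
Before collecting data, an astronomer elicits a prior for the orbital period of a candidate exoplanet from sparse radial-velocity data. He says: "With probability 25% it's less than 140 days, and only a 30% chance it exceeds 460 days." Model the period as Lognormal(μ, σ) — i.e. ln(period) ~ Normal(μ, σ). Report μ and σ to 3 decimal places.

If T ~ Lognormal(μ,σ) then ln T ~ Normal(μ,σ), so the p-quantile of ln T is μ + z_p·σ.
ln(140) = 4.942 and ln(460) = 6.131; z_{0.25} = -0.6745, z_{0.7} = 0.5244.
σ = (6.131 − 4.942)/(0.5244 − (-0.6745)) = 0.992.
μ = 4.942 − (-0.6745)·0.992 = 5.611.

μ ≈ 5.611, σ ≈ 0.992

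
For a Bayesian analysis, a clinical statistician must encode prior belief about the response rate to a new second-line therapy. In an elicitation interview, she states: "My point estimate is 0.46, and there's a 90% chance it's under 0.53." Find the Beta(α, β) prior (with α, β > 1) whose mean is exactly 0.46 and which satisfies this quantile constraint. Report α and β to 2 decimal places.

α ≈ 38.37, β ≈ 45.05

With mean 0.46 fixed, write α = 0.46s, β = 0.54s where s = α+β.
Need P(θ < 0.53) = 0.9 under Beta(0.46s, 0.54s). Normal approximation: (q−m)/√(m(1−m)/s) ≈ z_{0.9} = 1.28, so s ≈ 0.46·0.54·(1.28)²/(0.53−0.46)² = 83.3.
At s = 83.3: P(θ<0.53) ≈ 0.900. Adjusting to match 0.9 gives s ≈ 83.42.
So α = 0.46·83.42 ≈ 38.37, β = 0.54·83.42 ≈ 45.05.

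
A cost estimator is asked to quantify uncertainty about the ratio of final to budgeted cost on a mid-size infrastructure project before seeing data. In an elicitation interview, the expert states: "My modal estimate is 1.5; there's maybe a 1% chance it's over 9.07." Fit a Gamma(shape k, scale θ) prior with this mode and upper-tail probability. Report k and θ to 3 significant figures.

Gamma(k,θ) with k>1 has mode (k−1)θ, so θ = 1.5/(k−1).
Need P(X < 9.07) = 0.99 with θ tied to k this way. Start at k = 2, θ = 1.5: P(X<9.07) ≈ 0.983.
Too low — raise k to concentrate. Iterating converges to k ≈ 2.14.
Then θ = 1.5/(2.14−1) ≈ 1.31.

k ≈ 2.14, θ ≈ 1.31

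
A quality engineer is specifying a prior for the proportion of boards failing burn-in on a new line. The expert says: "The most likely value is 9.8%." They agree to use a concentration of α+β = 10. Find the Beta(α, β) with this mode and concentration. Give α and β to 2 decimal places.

α = 1.78, β = 8.22

For α,β > 1 the Beta mode is (α−1)/(α+β−2). With α+β = 10, the mode is (α−1)/8.
Set (α−1)/8 = 0.098 → α = 1 + 0.098·8 = 1.78.
β = 10 − α = 8.22.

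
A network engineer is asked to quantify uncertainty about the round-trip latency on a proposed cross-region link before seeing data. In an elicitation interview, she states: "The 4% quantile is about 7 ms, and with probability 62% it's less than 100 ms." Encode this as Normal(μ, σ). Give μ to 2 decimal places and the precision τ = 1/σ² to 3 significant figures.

For Normal(μ,σ), the p-quantile is μ + z_p·σ. Here z_{0.04} = -1.751, z_{0.62} = 0.3055.
So 7 = μ − 1.751σ and 100 = μ + 0.3055σ.
Subtracting: σ = (100 − 7)/(0.3055 − (-1.751)) = 45.23.
Then μ = 7 − (-1.751)·45.23 = 86.18.
Precision τ = 1/σ² = 1/45.23² = 0.000489.

μ = 86.18, τ = 0.000489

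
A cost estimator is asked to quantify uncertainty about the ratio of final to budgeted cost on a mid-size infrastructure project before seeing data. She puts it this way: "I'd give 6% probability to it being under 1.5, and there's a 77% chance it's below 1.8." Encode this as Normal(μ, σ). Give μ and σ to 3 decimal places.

For Normal(μ,σ), the p-quantile is μ + z_p·σ. Here z_{0.06} = -1.555, z_{0.77} = 0.7388.
So 1.5 = μ − 1.555σ and 1.8 = μ + 0.7388σ.
Subtracting: σ = (1.8 − 1.5)/(0.7388 − (-1.555)) = 0.131.
Then μ = 1.5 − (-1.555)·0.131 = 1.703.

μ = 1.703, σ = 0.131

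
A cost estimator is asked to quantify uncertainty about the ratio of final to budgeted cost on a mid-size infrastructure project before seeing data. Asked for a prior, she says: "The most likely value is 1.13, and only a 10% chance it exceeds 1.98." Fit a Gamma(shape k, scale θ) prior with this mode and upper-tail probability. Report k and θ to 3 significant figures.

Gamma(k,θ) with k>1 has mode (k−1)θ, so θ = 1.13/(k−1).
Need P(X < 1.98) = 0.9 with θ tied to k this way. Start at k = 2, θ = 1.13: P(X<1.98) ≈ 0.523.
Too low — raise k to concentrate. Iterating converges to k ≈ 7.04.
Then θ = 1.13/(7.04−1) ≈ 0.187.

k ≈ 7.04, θ ≈ 0.187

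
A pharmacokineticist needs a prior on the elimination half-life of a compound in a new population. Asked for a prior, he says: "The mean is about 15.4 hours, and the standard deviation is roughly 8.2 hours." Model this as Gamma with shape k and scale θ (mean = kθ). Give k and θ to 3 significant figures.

k ≈ 3.53, θ ≈ 4.37

For Gamma(k, scale θ): mean = kθ, variance = kθ², so CV = 1/√k.
CV = SD/mean = 8.2/15.4 = 0.5325, hence k = 1/CV² = 3.53.
Then θ = mean/k = 15.4/3.53 = 4.37.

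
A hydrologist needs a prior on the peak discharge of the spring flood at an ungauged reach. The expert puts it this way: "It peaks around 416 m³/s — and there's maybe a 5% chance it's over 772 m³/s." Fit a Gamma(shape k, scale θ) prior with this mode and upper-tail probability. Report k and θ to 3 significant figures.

Gamma(k,θ) with k>1 has mode (k−1)θ, so θ = 416/(k−1).
Need P(X < 772) = 0.95 with θ tied to k this way. Start at k = 2, θ = 416: P(X<772) ≈ 0.554.
Too low — raise k to concentrate. Iterating converges to k ≈ 8.28.
Then θ = 416/(8.28−1) ≈ 57.1.

k ≈ 8.28, θ ≈ 57.1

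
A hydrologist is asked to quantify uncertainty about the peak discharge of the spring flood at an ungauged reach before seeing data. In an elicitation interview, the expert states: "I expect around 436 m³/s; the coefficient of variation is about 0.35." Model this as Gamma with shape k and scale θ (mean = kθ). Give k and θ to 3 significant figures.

k ≈ 8.16, θ ≈ 53.4

For Gamma(k, scale θ): mean = kθ, variance = kθ², so CV = 1/√k.
CV = 0.35, hence k = 1/CV² = 8.16.
Then θ = mean/k = 436/8.16 = 53.4.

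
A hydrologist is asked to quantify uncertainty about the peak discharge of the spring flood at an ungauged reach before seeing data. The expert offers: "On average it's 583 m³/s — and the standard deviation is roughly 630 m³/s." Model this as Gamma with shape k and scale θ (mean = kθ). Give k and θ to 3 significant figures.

k ≈ 0.856, θ ≈ 681

For Gamma(k, scale θ): mean = kθ, variance = kθ², so CV = 1/√k.
CV = SD/mean = 630/583 = 1.081, hence k = 1/CV² = 0.856.
Then θ = mean/k = 583/0.856 = 681.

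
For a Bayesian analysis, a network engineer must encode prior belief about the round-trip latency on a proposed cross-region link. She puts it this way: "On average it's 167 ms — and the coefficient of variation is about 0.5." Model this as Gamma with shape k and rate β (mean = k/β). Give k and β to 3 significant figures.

For Gamma(k, rate β): mean = k/β, variance = k/β², so CV = 1/√k.
CV = 0.5, hence k = 1/CV² = 4.
Then β = k/mean = 4/167 = 0.024.

k ≈ 4, β ≈ 0.024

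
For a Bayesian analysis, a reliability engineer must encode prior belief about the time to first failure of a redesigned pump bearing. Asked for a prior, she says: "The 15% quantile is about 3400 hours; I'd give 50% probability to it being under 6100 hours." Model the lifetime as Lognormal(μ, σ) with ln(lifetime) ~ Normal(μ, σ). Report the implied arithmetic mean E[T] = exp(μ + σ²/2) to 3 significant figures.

If T ~ Lognormal(μ,σ) then ln T ~ Normal(μ,σ), so the p-quantile of ln T is μ + z_p·σ.
ln(3400) = 8.132 and ln(6100) = 8.716; z_{0.15} = -1.036, z_{0.5} = 0.
σ = (8.716 − 8.132)/(0 − (-1.036)) = 0.564.
μ = 8.132 − (-1.036)·0.564 = 8.716.
E[T] = exp(μ + σ²/2) = exp(8.716 + 0.1590) = 7150 hours.

E[T] ≈ 7150 hours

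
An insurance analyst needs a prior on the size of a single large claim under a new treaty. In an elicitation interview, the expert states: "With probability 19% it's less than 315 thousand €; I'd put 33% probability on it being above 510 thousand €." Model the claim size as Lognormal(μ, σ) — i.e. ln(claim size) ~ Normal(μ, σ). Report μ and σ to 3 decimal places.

μ ≈ 6.074, σ ≈ 0.366

If T ~ Lognormal(μ,σ) then ln T ~ Normal(μ,σ), so the p-quantile of ln T is μ + z_p·σ.
ln(315) = 5.753 and ln(510) = 6.234; z_{0.19} = -0.8779, z_{0.67} = 0.4399.
σ = (6.234 − 5.753)/(0.4399 − (-0.8779)) = 0.366.
μ = 5.753 − (-0.8779)·0.366 = 6.074.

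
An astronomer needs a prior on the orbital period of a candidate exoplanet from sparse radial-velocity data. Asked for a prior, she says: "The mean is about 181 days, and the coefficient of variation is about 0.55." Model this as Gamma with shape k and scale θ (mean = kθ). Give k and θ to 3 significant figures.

k ≈ 3.31, θ ≈ 54.8

For Gamma(k, scale θ): mean = kθ, variance = kθ², so CV = 1/√k.
CV = 0.55, hence k = 1/CV² = 3.31.
Then θ = mean/k = 181/3.31 = 54.8.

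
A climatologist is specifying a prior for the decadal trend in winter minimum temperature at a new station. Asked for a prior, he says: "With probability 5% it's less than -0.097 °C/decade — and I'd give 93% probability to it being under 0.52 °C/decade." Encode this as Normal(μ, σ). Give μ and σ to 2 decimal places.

μ = 0.23, σ = 0.20

For Normal(μ,σ), the p-quantile is μ + z_p·σ. Here z_{0.05} = -1.645, z_{0.93} = 1.476.
So -0.097 = μ − 1.645σ and 0.52 = μ + 1.476σ.
Subtracting: σ = (0.52 − -0.097)/(1.476 − (-1.645)) = 0.20.
Then μ = -0.097 − (-1.645)·0.20 = 0.23.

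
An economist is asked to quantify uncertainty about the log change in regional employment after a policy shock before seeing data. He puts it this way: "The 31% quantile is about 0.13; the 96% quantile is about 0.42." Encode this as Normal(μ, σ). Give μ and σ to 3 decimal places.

μ = 0.194, σ = 0.129

For Normal(μ,σ), the p-quantile is μ + z_p·σ. Here z_{0.31} = -0.4959, z_{0.96} = 1.751.
So 0.13 = μ − 0.4959σ and 0.42 = μ + 1.751σ.
Subtracting: σ = (0.42 − 0.13)/(1.751 − (-0.4959)) = 0.129.
Then μ = 0.13 − (-0.4959)·0.129 = 0.194.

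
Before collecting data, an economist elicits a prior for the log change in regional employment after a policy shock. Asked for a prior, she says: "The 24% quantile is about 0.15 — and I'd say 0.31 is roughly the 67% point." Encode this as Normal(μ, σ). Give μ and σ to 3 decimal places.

μ = 0.249, σ = 0.140

For Normal(μ,σ), the p-quantile is μ + z_p·σ. Here z_{0.24} = -0.7063, z_{0.67} = 0.4399.
So 0.15 = μ − 0.7063σ and 0.31 = μ + 0.4399σ.
Subtracting: σ = (0.31 − 0.15)/(0.4399 − (-0.7063)) = 0.140.
Then μ = 0.15 − (-0.7063)·0.140 = 0.249.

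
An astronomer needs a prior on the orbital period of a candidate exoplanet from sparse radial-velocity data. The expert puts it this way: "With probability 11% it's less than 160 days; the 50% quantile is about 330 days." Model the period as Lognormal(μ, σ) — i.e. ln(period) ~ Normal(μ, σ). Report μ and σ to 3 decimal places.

If T ~ Lognormal(μ,σ) then ln T ~ Normal(μ,σ), so the p-quantile of ln T is μ + z_p·σ.
ln(160) = 5.075 and ln(330) = 5.799; z_{0.11} = -1.227, z_{0.5} = 0.
σ = (5.799 − 5.075)/(0 − (-1.227)) = 0.590.
μ = 5.075 − (-1.227)·0.590 = 5.799.

μ ≈ 5.799, σ ≈ 0.590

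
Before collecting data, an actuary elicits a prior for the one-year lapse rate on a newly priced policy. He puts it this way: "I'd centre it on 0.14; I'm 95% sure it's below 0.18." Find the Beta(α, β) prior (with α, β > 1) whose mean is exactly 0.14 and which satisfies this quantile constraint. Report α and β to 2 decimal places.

With mean 0.14 fixed, write α = 0.14s, β = 0.86s where s = α+β.
Need P(θ < 0.18) = 0.95 under Beta(0.14s, 0.86s). Normal approximation: (q−m)/√(m(1−m)/s) ≈ z_{0.95} = 1.64, so s ≈ 0.14·0.86·(1.64)²/(0.18−0.14)² = 203.6.
At s = 203.6: P(θ<0.18) ≈ 0.943. Adjusting to match 0.95 gives s ≈ 221.90.
So α = 0.14·221.90 ≈ 31.07, β = 0.86·221.90 ≈ 190.83.

α ≈ 31.07, β ≈ 190.83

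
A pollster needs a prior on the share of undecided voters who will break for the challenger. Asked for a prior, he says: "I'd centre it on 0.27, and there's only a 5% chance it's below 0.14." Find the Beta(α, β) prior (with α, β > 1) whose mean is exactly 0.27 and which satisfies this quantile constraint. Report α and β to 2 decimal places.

With mean 0.27 fixed, write α = 0.27s, β = 0.73s where s = α+β.
Need P(θ < 0.14) = 0.05 under Beta(0.27s, 0.73s). Normal approximation: (q−m)/√(m(1−m)/s) ≈ z_{0.05} = -1.64, so s ≈ 0.27·0.73·(-1.64)²/(0.14−0.27)² = 31.6.
At s = 31.6: P(θ<0.14) ≈ 0.034. Adjusting to match 0.05 gives s ≈ 25.96.
So α = 0.27·25.96 ≈ 7.01, β = 0.73·25.96 ≈ 18.95.

α ≈ 7.01, β ≈ 18.95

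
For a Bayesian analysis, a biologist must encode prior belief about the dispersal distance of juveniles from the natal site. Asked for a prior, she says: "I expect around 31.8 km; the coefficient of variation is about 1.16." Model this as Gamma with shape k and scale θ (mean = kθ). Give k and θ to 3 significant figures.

For Gamma(k, scale θ): mean = kθ, variance = kθ², so CV = 1/√k.
CV = 1.16, hence k = 1/CV² = 0.743.
Then θ = mean/k = 31.8/0.743 = 42.8.

k ≈ 0.743, θ ≈ 42.8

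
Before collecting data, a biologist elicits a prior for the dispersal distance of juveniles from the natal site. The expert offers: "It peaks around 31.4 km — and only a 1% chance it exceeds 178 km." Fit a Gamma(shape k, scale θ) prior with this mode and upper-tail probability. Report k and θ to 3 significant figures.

Gamma(k,θ) with k>1 has mode (k−1)θ, so θ = 31.4/(k−1).
Need P(X < 178) = 0.99 with θ tied to k this way. Start at k = 2, θ = 31.4: P(X<178) ≈ 0.977.
Too low — raise k to concentrate. Iterating converges to k ≈ 2.25.
Then θ = 31.4/(2.25−1) ≈ 25.1.

k ≈ 2.25, θ ≈ 25.1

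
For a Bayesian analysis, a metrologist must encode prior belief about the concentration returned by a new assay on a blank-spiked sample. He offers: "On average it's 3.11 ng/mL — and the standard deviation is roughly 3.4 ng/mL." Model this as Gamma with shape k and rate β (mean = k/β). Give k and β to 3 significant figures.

k ≈ 0.837, β ≈ 0.269

For Gamma(k, rate β): mean = k/β, variance = k/β², so CV = 1/√k.
CV = SD/mean = 3.4/3.11 = 1.093, hence k = 1/CV² = 0.837.
Then β = k/mean = 0.837/3.11 = 0.269.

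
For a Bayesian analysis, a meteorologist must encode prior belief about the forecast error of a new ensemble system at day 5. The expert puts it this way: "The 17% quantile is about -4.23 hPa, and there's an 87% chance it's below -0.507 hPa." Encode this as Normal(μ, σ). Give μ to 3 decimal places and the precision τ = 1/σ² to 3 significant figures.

For Normal(μ,σ), the p-quantile is μ + z_p·σ. Here z_{0.17} = -0.9542, z_{0.87} = 1.126.
So -4.23 = μ − 0.9542σ and -0.507 = μ + 1.126σ.
Subtracting: σ = (-0.507 − -4.23)/(1.126 − (-0.9542)) = 1.789.
Then μ = -4.23 − (-0.9542)·1.789 = -2.523.
Precision τ = 1/σ² = 1/1.789² = 0.312.

μ = -2.523, τ = 0.312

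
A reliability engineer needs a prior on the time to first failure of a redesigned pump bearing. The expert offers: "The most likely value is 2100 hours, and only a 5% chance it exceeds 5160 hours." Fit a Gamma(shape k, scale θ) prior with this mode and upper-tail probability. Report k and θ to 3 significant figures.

k ≈ 4.37, θ ≈ 624

Gamma(k,θ) with k>1 has mode (k−1)θ, so θ = 2100/(k−1).
Need P(X < 5160) = 0.95 with θ tied to k this way. Start at k = 2, θ = 2100: P(X<5160) ≈ 0.704.
Too low — raise k to concentrate. Iterating converges to k ≈ 4.37.
Then θ = 2100/(4.37−1) ≈ 624.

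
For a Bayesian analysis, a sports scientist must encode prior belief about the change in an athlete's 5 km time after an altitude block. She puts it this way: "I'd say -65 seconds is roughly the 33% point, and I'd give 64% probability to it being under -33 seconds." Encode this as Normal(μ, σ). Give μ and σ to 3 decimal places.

The p-quantile of Normal(μ,σ) is μ + z_p·σ, with z_{0.33} = -0.4399 and z_{0.64} = 0.3585.
Eliminate σ: μ = (z₂·x₁ − z₁·x₂)/(z₂ − z₁) = (0.3585·-65 − (-0.4399)·-33)/0.7984 = -47.368.
Then σ = (x₂ − x₁)/(z₂ − z₁) = (-33 − -65)/0.7984 = 40.082.

μ = -47.368, σ = 40.082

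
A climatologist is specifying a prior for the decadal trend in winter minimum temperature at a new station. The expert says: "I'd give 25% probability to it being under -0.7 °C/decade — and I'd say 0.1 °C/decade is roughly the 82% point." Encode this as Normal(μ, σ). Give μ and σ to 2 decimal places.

The p-quantile of Normal(μ,σ) is μ + z_p·σ, with z_{0.25} = -0.6745 and z_{0.82} = 0.9154.
Eliminate σ: μ = (z₂·x₁ − z₁·x₂)/(z₂ − z₁) = (0.9154·-0.7 − (-0.6745)·0.1)/1.59 = -0.36.
Then σ = (x₂ − x₁)/(z₂ − z₁) = (0.1 − -0.7)/1.59 = 0.50.

μ = -0.36, σ = 0.50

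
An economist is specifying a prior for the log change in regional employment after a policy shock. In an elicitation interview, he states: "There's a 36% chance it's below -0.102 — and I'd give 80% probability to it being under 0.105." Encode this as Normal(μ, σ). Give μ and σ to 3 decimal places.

The p-quantile of Normal(μ,σ) is μ + z_p·σ, with z_{0.36} = -0.3585 and z_{0.8} = 0.8416.
Eliminate σ: μ = (z₂·x₁ − z₁·x₂)/(z₂ − z₁) = (0.8416·-0.102 − (-0.3585)·0.105)/1.2 = -0.040.
Then σ = (x₂ − x₁)/(z₂ − z₁) = (0.105 − -0.102)/1.2 = 0.172.

μ = -0.040, σ = 0.172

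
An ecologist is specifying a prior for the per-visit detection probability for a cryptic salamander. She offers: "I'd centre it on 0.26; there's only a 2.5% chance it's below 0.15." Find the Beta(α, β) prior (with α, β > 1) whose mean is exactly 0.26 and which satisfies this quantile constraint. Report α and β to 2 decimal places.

α ≈ 13.14, β ≈ 37.40

With mean 0.26 fixed, write α = 0.26s, β = 0.74s where s = α+β.
Need P(θ < 0.15) = 0.025 under Beta(0.26s, 0.74s). Normal approximation: (q−m)/√(m(1−m)/s) ≈ z_{0.025} = -1.96, so s ≈ 0.26·0.74·(-1.96)²/(0.15−0.26)² = 61.1.
At s = 61.1: P(θ<0.15) ≈ 0.015. Adjusting to match 0.025 gives s ≈ 50.55.
So α = 0.26·50.55 ≈ 13.14, β = 0.74·50.55 ≈ 37.40.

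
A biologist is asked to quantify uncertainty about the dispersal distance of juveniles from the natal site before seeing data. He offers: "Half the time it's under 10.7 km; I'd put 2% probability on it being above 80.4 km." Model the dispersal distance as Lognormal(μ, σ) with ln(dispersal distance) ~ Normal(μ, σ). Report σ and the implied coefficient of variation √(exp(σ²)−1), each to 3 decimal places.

If T ~ Lognormal(μ,σ) then ln T ~ Normal(μ,σ), so the p-quantile of ln T is μ + z_p·σ.
ln(10.7) = 2.37 and ln(80.4) = 4.387; z_{0.5} = 0, z_{0.98} = 2.054.
σ = (4.387 − 2.37)/(2.054 − (0)) = 0.982.
μ = 2.37 − (0)·0.982 = 2.370.
CV = √(exp(σ²)−1) = √(exp(0.9643)−1) = 1.274.

σ ≈ 0.982, CV ≈ 1.274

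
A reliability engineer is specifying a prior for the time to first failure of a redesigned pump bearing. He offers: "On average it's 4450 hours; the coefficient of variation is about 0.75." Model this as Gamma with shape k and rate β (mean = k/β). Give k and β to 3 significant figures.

k ≈ 1.78, β ≈ 0.0004

For Gamma(k, rate β): mean = k/β, variance = k/β², so CV = 1/√k.
CV = 0.75, hence k = 1/CV² = 1.78.
Then β = k/mean = 1.78/4450 = 0.0004.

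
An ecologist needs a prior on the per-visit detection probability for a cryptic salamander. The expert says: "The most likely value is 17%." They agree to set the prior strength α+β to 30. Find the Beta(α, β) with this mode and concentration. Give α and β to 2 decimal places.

α = 5.76, β = 24.24

For α,β > 1 the Beta mode is (α−1)/(α+β−2). With α+β = 30, the mode is (α−1)/28.
Set (α−1)/28 = 0.17 → α = 1 + 0.17·28 = 5.76.
β = 30 − α = 24.24.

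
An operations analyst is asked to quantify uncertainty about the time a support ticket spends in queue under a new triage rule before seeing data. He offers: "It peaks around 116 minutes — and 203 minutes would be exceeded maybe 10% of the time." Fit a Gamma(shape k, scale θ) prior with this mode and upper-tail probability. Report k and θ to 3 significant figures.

Gamma(k,θ) with k>1 has mode (k−1)θ, so θ = 116/(k−1).
Need P(X < 203) = 0.9 with θ tied to k this way. Start at k = 2, θ = 116: P(X<203) ≈ 0.522.
Too low — raise k to concentrate. Iterating converges to k ≈ 7.06.
Then θ = 116/(7.06−1) ≈ 19.1.

k ≈ 7.06, θ ≈ 19.1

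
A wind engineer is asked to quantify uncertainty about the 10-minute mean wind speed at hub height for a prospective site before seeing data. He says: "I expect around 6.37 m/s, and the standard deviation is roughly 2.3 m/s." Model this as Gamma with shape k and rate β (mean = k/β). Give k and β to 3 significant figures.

k ≈ 7.67, β ≈ 1.2

For Gamma(k, rate β): mean = k/β, variance = k/β², so CV = 1/√k.
CV = SD/mean = 2.3/6.37 = 0.3611, hence k = 1/CV² = 7.67.
Then β = k/mean = 7.67/6.37 = 1.2.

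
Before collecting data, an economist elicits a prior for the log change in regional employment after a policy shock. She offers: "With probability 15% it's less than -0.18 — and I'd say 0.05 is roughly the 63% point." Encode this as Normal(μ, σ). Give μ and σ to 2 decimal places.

The p-quantile of Normal(μ,σ) is μ + z_p·σ, with z_{0.15} = -1.036 and z_{0.63} = 0.3319.
Eliminate σ: μ = (z₂·x₁ − z₁·x₂)/(z₂ − z₁) = (0.3319·-0.18 − (-1.036)·0.05)/1.368 = -0.01.
Then σ = (x₂ − x₁)/(z₂ − z₁) = (0.05 − -0.18)/1.368 = 0.17.

μ = -0.01, σ = 0.17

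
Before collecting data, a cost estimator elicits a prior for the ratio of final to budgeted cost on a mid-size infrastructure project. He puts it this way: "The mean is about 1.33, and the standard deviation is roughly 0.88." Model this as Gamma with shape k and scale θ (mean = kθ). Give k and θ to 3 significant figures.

For Gamma(k, scale θ): mean = kθ, variance = kθ², so CV = 1/√k.
CV = SD/mean = 0.88/1.33 = 0.6617, hence k = 1/CV² = 2.28.
Then θ = mean/k = 1.33/2.28 = 0.582.

k ≈ 2.28, θ ≈ 0.582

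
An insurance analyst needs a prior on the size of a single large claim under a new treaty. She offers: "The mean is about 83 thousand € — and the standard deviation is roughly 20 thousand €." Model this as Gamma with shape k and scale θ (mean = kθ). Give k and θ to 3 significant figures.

For Gamma(k, scale θ): mean = kθ, variance = kθ², so CV = 1/√k.
CV = SD/mean = 20/83 = 0.241, hence k = 1/CV² = 17.2.
Then θ = mean/k = 83/17.2 = 4.82.

k ≈ 17.2, θ ≈ 4.82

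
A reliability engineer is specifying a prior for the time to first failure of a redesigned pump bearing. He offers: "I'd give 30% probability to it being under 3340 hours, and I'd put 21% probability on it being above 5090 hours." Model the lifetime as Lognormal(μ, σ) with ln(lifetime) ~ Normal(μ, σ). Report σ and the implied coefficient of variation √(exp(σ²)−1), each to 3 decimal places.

σ ≈ 0.317, CV ≈ 0.325

If T ~ Lognormal(μ,σ) then ln T ~ Normal(μ,σ), so the p-quantile of ln T is μ + z_p·σ.
ln(3340) = 8.114 and ln(5090) = 8.535; z_{0.3} = -0.5244, z_{0.79} = 0.8064.
σ = (8.535 − 8.114)/(0.8064 − (-0.5244)) = 0.317.
μ = 8.114 − (-0.5244)·0.317 = 8.280.
CV = √(exp(σ²)−1) = √(exp(0.1002)−1) = 0.325.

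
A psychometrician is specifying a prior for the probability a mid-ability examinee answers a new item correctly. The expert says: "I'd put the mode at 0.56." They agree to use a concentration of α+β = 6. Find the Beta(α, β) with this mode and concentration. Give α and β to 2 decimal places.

α = 3.24, β = 2.76

For α,β > 1 the Beta mode is (α−1)/(α+β−2). With α+β = 6, the mode is (α−1)/4.
Set (α−1)/4 = 0.56 → α = 1 + 0.56·4 = 3.24.
β = 6 − α = 2.76.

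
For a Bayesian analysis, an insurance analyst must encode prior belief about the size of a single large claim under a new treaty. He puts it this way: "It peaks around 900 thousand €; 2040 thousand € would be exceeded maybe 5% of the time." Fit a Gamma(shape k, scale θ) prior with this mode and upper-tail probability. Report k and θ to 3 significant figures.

k ≈ 5.1, θ ≈ 220

Gamma(k,θ) with k>1 has mode (k−1)θ, so θ = 900/(k−1).
Need P(X < 2040) = 0.95 with θ tied to k this way. Start at k = 2, θ = 900: P(X<2040) ≈ 0.661.
Too low — raise k to concentrate. Iterating converges to k ≈ 5.1.
Then θ = 900/(5.1−1) ≈ 220.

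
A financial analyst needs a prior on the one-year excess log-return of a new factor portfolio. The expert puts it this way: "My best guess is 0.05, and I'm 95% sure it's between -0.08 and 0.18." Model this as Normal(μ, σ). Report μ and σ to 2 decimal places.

A symmetric 95% interval runs μ ± z·σ with z = 1.96.
Half-width = 0.13, so σ = 0.13/1.96 = 0.07.
μ is the stated best guess, 0.05.

μ = 0.05, σ = 0.07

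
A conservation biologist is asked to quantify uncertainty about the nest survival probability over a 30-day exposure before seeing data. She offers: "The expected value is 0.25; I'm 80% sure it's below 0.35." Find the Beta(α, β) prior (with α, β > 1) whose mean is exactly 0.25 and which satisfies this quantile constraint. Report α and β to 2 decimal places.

With mean 0.25 fixed, write α = 0.25s, β = 0.75s where s = α+β.
Need P(θ < 0.35) = 0.8 under Beta(0.25s, 0.75s). Normal approximation: (q−m)/√(m(1−m)/s) ≈ z_{0.8} = 0.842, so s ≈ 0.25·0.75·(0.842)²/(0.35−0.25)² = 13.3.
At s = 13.3: P(θ<0.35) ≈ 0.809. Adjusting to match 0.8 gives s ≈ 12.02.
So α = 0.25·12.02 ≈ 3.00, β = 0.75·12.02 ≈ 9.01.

α ≈ 3.00, β ≈ 9.01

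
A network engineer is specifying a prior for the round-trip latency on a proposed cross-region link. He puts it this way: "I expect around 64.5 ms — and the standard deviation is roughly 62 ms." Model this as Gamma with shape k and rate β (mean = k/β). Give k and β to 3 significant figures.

For Gamma(k, rate β): mean = k/β, variance = k/β², so CV = 1/√k.
CV = SD/mean = 62/64.5 = 0.9612, hence k = 1/CV² = 1.08.
Then β = k/mean = 1.08/64.5 = 0.0168.

k ≈ 1.08, β ≈ 0.0168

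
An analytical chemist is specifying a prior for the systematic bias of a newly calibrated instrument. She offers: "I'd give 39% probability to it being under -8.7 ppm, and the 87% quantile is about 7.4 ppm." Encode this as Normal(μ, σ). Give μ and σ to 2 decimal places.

μ = -5.50, σ = 11.45

For Normal(μ,σ), the p-quantile is μ + z_p·σ. Here z_{0.39} = -0.2793, z_{0.87} = 1.126.
So -8.7 = μ − 0.2793σ and 7.4 = μ + 1.126σ.
Subtracting: σ = (7.4 − -8.7)/(1.126 − (-0.2793)) = 11.45.
Then μ = -8.7 − (-0.2793)·11.45 = -5.50.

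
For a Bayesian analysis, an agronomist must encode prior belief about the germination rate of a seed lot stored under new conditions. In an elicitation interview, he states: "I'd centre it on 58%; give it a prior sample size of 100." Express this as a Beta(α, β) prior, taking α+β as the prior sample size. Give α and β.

α = 58, β = 42

Under the effective-sample-size interpretation, Beta(α, β) has prior mean α/(α+β) and prior sample size α+β.
So α+β = 100 and α/(α+β) = 0.58, giving α = 0.58·100 = 58 and β = 100 − 58 = 42.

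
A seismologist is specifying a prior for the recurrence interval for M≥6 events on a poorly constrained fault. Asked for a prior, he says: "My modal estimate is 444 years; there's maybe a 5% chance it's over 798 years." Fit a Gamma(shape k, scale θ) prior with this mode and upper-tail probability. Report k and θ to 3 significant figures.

k ≈ 9.11, θ ≈ 54.8

Gamma(k,θ) with k>1 has mode (k−1)θ, so θ = 444/(k−1).
Need P(X < 798) = 0.95 with θ tied to k this way. Start at k = 2, θ = 444: P(X<798) ≈ 0.536.
Too low — raise k to concentrate. Iterating converges to k ≈ 9.11.
Then θ = 444/(9.11−1) ≈ 54.8.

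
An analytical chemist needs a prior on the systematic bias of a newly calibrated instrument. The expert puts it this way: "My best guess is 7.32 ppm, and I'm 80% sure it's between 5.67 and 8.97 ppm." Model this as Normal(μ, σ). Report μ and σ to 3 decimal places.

A symmetric 80% interval runs μ ± z·σ with z = 1.282.
Half-width = 1.65, so σ = 1.65/1.282 = 1.288.
μ is the stated best guess, 7.320.

μ = 7.320, σ = 1.288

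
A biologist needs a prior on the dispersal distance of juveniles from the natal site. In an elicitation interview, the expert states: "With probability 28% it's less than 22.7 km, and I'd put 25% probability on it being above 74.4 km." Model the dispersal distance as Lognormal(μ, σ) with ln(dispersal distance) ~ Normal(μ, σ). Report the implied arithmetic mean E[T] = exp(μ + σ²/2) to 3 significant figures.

E[T] ≈ 61.5 km

If T ~ Lognormal(μ,σ) then ln T ~ Normal(μ,σ), so the p-quantile of ln T is μ + z_p·σ.
ln(22.7) = 3.122 and ln(74.4) = 4.309; z_{0.28} = -0.5828, z_{0.75} = 0.6745.
σ = (4.309 − 3.122)/(0.6745 − (-0.5828)) = 0.944.
μ = 3.122 − (-0.5828)·0.944 = 3.673.
E[T] = exp(μ + σ²/2) = exp(3.673 + 0.4457) = 61.5 km.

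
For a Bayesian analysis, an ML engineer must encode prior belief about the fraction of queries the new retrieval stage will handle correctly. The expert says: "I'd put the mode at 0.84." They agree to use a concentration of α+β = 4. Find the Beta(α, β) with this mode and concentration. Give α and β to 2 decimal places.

For α,β > 1 the Beta mode is (α−1)/(α+β−2). With α+β = 4, the mode is (α−1)/2.
Set (α−1)/2 = 0.84 → α = 1 + 0.84·2 = 2.68.
β = 4 − α = 1.32.

α = 2.68, β = 1.32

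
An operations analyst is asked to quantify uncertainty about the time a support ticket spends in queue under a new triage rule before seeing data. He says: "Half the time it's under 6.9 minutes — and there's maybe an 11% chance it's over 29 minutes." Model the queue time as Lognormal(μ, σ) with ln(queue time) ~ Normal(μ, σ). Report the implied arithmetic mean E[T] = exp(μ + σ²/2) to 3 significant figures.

If T ~ Lognormal(μ,σ) then ln T ~ Normal(μ,σ), so the p-quantile of ln T is μ + z_p·σ.
ln(6.9) = 1.932 and ln(29) = 3.367; z_{0.5} = 0, z_{0.89} = 1.227.
σ = (3.367 − 1.932)/(1.227 − (0)) = 1.171.
μ = 1.932 − (0)·1.171 = 1.932.
E[T] = exp(μ + σ²/2) = exp(1.932 + 0.6852) = 13.7 minutes.

E[T] ≈ 13.7 minutes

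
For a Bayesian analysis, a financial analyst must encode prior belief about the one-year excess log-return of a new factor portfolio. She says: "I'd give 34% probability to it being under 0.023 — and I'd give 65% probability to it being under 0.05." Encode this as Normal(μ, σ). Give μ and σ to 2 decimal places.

For Normal(μ,σ), the p-quantile is μ + z_p·σ. Here z_{0.34} = -0.4125, z_{0.65} = 0.3853.
So 0.023 = μ − 0.4125σ and 0.05 = μ + 0.3853σ.
Subtracting: σ = (0.05 − 0.023)/(0.3853 − (-0.4125)) = 0.03.
Then μ = 0.023 − (-0.4125)·0.03 = 0.04.

μ = 0.04, σ = 0.03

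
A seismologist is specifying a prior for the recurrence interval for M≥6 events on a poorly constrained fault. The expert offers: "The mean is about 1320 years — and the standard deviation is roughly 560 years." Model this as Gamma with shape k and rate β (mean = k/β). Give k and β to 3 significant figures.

For Gamma(k, rate β): mean = k/β, variance = k/β², so CV = 1/√k.
CV = SD/mean = 560/1320 = 0.4242, hence k = 1/CV² = 5.56.
Then β = k/mean = 5.56/1320 = 0.00421.

k ≈ 5.56, β ≈ 0.00421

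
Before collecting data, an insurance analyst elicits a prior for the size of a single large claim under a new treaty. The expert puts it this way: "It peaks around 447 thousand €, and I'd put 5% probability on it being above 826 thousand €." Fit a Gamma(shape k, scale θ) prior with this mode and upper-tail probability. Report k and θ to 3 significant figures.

Gamma(k,θ) with k>1 has mode (k−1)θ, so θ = 447/(k−1).
Need P(X < 826) = 0.95 with θ tied to k this way. Start at k = 2, θ = 447: P(X<826) ≈ 0.551.
Too low — raise k to concentrate. Iterating converges to k ≈ 8.38.
Then θ = 447/(8.38−1) ≈ 60.5.

k ≈ 8.38, θ ≈ 60.5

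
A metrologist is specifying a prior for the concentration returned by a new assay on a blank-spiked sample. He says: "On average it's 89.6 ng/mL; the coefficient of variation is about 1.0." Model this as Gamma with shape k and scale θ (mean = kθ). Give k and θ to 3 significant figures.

For Gamma(k, scale θ): mean = kθ, variance = kθ², so CV = 1/√k.
CV = 1.0, hence k = 1/CV² = 1.
Then θ = mean/k = 89.6/1 = 89.6.

k ≈ 1, θ ≈ 89.6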